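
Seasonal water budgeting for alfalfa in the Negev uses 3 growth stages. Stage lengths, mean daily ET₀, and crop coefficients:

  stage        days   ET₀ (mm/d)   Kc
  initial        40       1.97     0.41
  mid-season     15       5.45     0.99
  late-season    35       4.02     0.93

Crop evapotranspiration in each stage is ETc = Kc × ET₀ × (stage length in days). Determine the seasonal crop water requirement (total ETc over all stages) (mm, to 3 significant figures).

244 mm

initial: 0.41 × 1.97 × 40 = 32.31 mm
mid-season: 0.99 × 5.45 × 15 = 80.93 mm
late-season: 0.93 × 4.02 × 35 = 130.85 mm
Seasonal total = 244.09 mm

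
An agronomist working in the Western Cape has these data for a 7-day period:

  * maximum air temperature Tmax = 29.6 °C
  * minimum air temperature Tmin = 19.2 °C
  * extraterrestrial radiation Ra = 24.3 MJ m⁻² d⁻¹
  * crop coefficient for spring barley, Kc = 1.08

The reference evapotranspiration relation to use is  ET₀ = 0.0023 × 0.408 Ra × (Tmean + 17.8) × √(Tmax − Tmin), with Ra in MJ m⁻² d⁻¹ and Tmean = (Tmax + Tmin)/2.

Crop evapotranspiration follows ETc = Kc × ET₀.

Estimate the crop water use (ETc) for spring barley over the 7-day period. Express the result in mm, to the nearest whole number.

Tmean = (29.6 + 19.2)/2 = 24.40 °C
0.408 Ra = 0.408 × 24.3 = 9.9144 mm/d equivalent
ET₀ = 0.0023 × 9.9144 × (24.40 + 17.8) × √10.4 = 0.0023 × 9.9144 × 42.20 × 3.2249 = 3.1033 mm/d
ETc = Kc × ET₀ = 1.08 × 3.1033 = 3.3516 mm/d
Over 7 days: 3.3516 × 7 = 23.461 mm

23 mm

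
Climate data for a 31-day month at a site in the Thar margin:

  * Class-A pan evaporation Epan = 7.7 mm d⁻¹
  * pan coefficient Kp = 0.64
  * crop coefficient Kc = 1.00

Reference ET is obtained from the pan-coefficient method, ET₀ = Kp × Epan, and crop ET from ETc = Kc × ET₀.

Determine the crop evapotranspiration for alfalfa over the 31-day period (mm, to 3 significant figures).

ET₀ = 0.64 × 7.7 = 4.9280 mm/d
ETc = Kc × ET₀ = 1.00 × 4.9280 = 4.9280 mm/d
Over 31 days: 4.9280 × 31 = 152.768 mm

153 mm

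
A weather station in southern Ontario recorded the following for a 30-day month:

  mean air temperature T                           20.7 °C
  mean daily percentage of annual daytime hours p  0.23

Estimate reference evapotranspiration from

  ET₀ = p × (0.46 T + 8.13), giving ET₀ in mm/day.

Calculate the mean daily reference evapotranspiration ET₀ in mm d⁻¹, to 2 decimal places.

4.06 mm d⁻¹

ET₀ = 0.23 × (0.46 × 20.7 + 8.13) = 0.23 × 17.652 = 4.0600 mm/d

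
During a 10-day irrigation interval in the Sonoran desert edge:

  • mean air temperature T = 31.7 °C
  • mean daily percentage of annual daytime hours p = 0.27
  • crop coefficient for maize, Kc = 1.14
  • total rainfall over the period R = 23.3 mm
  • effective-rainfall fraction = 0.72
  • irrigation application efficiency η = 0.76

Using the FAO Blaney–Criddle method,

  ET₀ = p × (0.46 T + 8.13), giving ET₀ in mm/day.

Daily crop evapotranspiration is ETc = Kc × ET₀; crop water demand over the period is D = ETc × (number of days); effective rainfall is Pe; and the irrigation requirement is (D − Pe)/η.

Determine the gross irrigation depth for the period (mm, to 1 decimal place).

69.9 mm

ET₀ = 0.27 × (0.46 × 31.7 + 8.13) = 0.27 × 22.712 = 6.1322 mm/d
ETc = Kc × ET₀ = 1.14 × 6.1322 = 6.9907 mm/d
Crop demand D = ETc × 10 d = 6.9907 × 10 = 69.907 mm
Pe = 0.72 × 23.3 = 16.776 mm
D − Pe = 69.907 − 16.776 = 53.131 mm
Gross irrigation = 53.131 / 0.76 = 69.909 mm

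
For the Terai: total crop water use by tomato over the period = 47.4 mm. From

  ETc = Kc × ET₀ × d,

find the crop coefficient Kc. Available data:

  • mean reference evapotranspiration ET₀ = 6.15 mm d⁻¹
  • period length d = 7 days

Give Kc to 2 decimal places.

ETc = Kc × ET₀ × d  ⇒  Kc = ETc / (ET₀ × d)
Kc = 47.4 / (6.15 × 7) = 47.4 / 43.05 = 1.1010

1.10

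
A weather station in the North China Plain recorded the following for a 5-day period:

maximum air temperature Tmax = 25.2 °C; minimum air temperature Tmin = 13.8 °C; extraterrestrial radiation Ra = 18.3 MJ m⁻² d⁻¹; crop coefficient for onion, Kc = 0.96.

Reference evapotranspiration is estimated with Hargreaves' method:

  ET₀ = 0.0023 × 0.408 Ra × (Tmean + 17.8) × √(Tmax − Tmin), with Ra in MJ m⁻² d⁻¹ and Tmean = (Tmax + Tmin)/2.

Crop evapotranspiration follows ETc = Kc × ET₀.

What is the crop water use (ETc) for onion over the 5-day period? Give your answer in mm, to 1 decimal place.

Tmean = (25.2 + 13.8)/2 = 19.50 °C
0.408 Ra = 0.408 × 18.3 = 7.4664 mm/d equivalent
ET₀ = 0.0023 × 7.4664 × (19.50 + 17.8) × √11.4 = 0.0023 × 7.4664 × 37.30 × 3.3764 = 2.1627 mm/d
ETc = Kc × ET₀ = 0.96 × 2.1627 = 2.0762 mm/d
Over 5 days: 2.0762 × 5 = 10.381 mm

10.4 mm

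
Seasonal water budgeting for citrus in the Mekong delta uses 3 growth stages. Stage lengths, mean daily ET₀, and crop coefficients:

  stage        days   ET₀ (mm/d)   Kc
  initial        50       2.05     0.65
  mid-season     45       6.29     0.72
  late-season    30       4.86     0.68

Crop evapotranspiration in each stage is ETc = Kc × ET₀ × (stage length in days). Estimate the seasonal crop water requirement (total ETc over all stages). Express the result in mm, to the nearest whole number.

370 mm

initial: 0.65 × 2.05 × 50 = 66.63 mm
mid-season: 0.72 × 6.29 × 45 = 203.80 mm
late-season: 0.68 × 4.86 × 30 = 99.14 mm
Seasonal total = 369.57 mm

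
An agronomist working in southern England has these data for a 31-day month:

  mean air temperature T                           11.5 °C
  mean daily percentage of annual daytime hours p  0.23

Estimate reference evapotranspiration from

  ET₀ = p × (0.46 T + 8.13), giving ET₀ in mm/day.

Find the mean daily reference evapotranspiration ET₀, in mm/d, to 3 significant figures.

ET₀ = 0.23 × (0.46 × 11.5 + 8.13) = 0.23 × 13.420 = 3.0866 mm/d

3.09 mm/d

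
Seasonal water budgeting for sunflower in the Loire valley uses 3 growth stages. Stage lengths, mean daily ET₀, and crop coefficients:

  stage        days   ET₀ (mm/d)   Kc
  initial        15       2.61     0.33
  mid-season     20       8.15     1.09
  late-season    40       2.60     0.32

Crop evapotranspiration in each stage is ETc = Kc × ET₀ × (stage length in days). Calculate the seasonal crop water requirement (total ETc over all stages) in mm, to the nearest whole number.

224 mm

initial: 0.33 × 2.61 × 15 = 12.92 mm
mid-season: 1.09 × 8.15 × 20 = 177.67 mm
late-season: 0.32 × 2.60 × 40 = 33.28 mm
Seasonal total = 223.87 mm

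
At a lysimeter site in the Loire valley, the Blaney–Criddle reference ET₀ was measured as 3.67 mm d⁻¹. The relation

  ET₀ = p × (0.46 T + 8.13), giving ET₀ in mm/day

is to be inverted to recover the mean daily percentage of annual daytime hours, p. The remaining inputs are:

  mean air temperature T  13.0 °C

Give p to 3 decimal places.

0.260

p = ET₀ / (0.46 T + 8.13) = 3.67 / (0.46 × 13.0 + 8.13) = 3.67 / 14.110 = 0.2601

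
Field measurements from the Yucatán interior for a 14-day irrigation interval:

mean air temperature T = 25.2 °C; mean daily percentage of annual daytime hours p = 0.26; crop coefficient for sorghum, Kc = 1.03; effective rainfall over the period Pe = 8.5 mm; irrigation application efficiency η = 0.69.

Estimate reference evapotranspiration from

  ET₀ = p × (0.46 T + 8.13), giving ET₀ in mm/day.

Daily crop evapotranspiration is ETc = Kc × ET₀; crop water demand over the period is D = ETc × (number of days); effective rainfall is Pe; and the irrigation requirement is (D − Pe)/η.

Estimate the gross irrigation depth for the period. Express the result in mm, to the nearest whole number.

95 mm

ET₀ = 0.26 × (0.46 × 25.2 + 8.13) = 0.26 × 19.722 = 5.1277 mm/d
ETc = Kc × ET₀ = 1.03 × 5.1277 = 5.2815 mm/d
Crop demand D = ETc × 14 d = 5.2815 × 14 = 73.941 mm
D − Pe = 73.941 − 8.5 = 65.441 mm
Gross irrigation = 65.441 / 0.69 = 94.842 mm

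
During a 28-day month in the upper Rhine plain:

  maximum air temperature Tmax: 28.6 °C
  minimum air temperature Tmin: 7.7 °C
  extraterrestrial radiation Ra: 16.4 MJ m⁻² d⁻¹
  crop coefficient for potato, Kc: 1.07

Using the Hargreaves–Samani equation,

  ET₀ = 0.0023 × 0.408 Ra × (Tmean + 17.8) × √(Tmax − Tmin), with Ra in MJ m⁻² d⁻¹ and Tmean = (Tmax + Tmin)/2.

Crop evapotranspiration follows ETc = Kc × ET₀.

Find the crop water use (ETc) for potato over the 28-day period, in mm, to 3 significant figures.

75.8 mm

Tmean = (28.6 + 7.7)/2 = 18.15 °C
0.408 Ra = 0.408 × 16.4 = 6.6912 mm/d equivalent
ET₀ = 0.0023 × 6.6912 × (18.15 + 17.8) × √20.9 = 0.0023 × 6.6912 × 35.95 × 4.5717 = 2.5293 mm/d
ETc = Kc × ET₀ = 1.07 × 2.5293 = 2.7064 mm/d
Over 28 days: 2.7064 × 28 = 75.779 mm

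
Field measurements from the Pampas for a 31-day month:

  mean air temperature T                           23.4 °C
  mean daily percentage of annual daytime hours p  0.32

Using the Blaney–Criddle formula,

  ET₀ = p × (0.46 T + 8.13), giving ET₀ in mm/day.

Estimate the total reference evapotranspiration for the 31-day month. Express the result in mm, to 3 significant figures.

187 mm

ET₀ = 0.32 × (0.46 × 23.4 + 8.13) = 0.32 × 18.894 = 6.0461 mm/d
Monthly total = 6.0461 × 31 = 187.429 mm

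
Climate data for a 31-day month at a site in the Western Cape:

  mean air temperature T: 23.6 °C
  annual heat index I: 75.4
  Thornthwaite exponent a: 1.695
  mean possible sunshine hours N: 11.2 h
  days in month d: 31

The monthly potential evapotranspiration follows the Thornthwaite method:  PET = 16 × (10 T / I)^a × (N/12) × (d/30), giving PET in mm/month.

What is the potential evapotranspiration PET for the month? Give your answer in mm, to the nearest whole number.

107 mm

10T/I = 10 × 23.6 / 75.4 = 3.1300
(10T/I)^a = 3.1300^1.695 = 6.9175
Uncorrected PET = 16 × 6.9175 = 110.680 mm
Correction = (N/12)(d/30) = (11.2/12)(31/30) = 0.9644
PET = 110.680 × 0.9644 = 106.740 mm/month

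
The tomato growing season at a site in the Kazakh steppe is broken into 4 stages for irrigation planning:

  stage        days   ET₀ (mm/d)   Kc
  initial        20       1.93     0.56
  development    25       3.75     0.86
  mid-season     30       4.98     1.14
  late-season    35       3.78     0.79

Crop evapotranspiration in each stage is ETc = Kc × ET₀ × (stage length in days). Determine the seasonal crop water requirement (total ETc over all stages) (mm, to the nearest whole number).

initial: 0.56 × 1.93 × 20 = 21.62 mm
development: 0.86 × 3.75 × 25 = 80.63 mm
mid-season: 1.14 × 4.98 × 30 = 170.32 mm
late-season: 0.79 × 3.78 × 35 = 104.52 mm
Seasonal total = 377.09 mm

377 mm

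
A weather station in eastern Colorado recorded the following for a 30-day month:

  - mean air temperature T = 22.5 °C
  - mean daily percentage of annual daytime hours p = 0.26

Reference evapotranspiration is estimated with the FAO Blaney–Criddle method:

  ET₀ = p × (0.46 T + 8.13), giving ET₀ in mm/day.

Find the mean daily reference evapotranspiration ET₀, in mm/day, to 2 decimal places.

4.80 mm/day

ET₀ = 0.26 × (0.46 × 22.5 + 8.13) = 0.26 × 18.480 = 4.8048 mm/d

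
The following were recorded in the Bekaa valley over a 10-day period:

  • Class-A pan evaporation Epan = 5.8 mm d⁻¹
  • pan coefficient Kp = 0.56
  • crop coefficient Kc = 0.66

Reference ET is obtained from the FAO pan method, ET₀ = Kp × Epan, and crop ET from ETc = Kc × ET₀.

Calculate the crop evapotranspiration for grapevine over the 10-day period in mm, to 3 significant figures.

ET₀ = 0.56 × 5.8 = 3.2480 mm/d
ETc = Kc × ET₀ = 0.66 × 3.2480 = 2.1437 mm/d
Over 10 days: 2.1437 × 10 = 21.437 mm

21.4 mm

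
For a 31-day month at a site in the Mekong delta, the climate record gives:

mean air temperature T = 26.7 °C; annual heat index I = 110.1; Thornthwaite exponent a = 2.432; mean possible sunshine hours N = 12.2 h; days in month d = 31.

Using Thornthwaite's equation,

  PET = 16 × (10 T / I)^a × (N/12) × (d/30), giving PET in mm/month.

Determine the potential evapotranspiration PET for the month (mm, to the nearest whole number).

10T/I = 10 × 26.7 / 110.1 = 2.4251
(10T/I)^a = 2.4251^2.432 = 8.6231
Uncorrected PET = 16 × 8.6231 = 137.970 mm
Correction = (N/12)(d/30) = (12.2/12)(31/30) = 1.0506
PET = 137.970 × 1.0506 = 144.951 mm/month

145 mm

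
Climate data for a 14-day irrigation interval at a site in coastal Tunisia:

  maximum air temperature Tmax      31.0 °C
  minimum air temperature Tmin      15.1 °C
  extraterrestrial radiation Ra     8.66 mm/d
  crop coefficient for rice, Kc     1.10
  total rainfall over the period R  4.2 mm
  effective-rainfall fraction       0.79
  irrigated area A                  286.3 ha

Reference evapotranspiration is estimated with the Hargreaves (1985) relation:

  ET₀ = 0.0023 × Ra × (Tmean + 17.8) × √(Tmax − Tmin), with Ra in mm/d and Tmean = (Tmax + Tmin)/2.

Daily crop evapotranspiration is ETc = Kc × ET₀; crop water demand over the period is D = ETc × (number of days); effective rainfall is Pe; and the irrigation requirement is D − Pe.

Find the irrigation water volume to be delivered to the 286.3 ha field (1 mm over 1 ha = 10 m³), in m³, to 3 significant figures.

134000 m³

Tmean = (31.0 + 15.1)/2 = 23.05 °C
ET₀ = 0.0023 × 8.66 × (23.05 + 17.8) × √15.9 = 0.0023 × 8.66 × 40.85 × 3.9875 = 3.2444 mm/d
ETc = Kc × ET₀ = 1.10 × 3.2444 = 3.5688 mm/d
Crop demand D = ETc × 14 d = 3.5688 × 14 = 49.963 mm
Pe = 0.79 × 4.2 = 3.318 mm
D − Pe = 49.963 − 3.318 = 46.645 mm
Volume = 46.645 mm × 286.3 ha × 10 = 133544.6 m³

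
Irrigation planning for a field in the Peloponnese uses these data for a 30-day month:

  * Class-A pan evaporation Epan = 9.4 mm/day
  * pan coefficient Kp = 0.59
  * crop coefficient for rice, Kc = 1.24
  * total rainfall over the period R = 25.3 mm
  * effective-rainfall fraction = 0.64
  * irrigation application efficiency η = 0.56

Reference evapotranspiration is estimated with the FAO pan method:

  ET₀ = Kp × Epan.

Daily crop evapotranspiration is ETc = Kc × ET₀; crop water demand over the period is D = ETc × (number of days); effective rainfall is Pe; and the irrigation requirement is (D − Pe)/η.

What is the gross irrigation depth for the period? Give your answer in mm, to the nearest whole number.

ET₀ = 0.59 × 9.4 = 5.5460 mm/d
ETc = Kc × ET₀ = 1.24 × 5.5460 = 6.8770 mm/d
Crop demand D = ETc × 30 d = 6.8770 × 30 = 206.310 mm
Pe = 0.64 × 25.3 = 16.192 mm
D − Pe = 206.310 − 16.192 = 190.118 mm
Gross irrigation = 190.118 / 0.56 = 339.496 mm

339 mm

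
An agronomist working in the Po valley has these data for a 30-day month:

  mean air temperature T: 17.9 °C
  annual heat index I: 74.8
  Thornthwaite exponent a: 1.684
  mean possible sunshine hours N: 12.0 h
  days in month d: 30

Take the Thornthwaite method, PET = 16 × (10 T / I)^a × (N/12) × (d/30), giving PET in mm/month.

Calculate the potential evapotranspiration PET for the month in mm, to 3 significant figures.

69.5 mm

10T/I = 10 × 17.9 / 74.8 = 2.3930
(10T/I)^a = 2.3930^1.684 = 4.3465
Uncorrected PET = 16 × 4.3465 = 69.544 mm
Correction = (N/12)(d/30) = (12.0/12)(30/30) = 1.0000
PET = 69.544 × 1.0000 = 69.544 mm/month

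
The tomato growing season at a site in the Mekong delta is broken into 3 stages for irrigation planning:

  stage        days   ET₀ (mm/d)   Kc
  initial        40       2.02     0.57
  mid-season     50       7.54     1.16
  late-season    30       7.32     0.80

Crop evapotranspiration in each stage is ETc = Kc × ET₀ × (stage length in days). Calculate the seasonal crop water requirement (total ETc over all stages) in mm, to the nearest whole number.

initial: 0.57 × 2.02 × 40 = 46.06 mm
mid-season: 1.16 × 7.54 × 50 = 437.32 mm
late-season: 0.80 × 7.32 × 30 = 175.68 mm
Seasonal total = 659.06 mm

659 mm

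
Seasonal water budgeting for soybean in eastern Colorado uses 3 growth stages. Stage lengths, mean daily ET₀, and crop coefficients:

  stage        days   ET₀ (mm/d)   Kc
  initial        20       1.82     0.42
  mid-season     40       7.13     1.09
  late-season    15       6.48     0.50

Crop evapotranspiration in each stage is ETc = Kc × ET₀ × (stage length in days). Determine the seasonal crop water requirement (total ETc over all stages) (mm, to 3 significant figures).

375 mm

initial: 0.42 × 1.82 × 20 = 15.29 mm
mid-season: 1.09 × 7.13 × 40 = 310.87 mm
late-season: 0.50 × 6.48 × 15 = 48.60 mm
Seasonal total = 374.76 mm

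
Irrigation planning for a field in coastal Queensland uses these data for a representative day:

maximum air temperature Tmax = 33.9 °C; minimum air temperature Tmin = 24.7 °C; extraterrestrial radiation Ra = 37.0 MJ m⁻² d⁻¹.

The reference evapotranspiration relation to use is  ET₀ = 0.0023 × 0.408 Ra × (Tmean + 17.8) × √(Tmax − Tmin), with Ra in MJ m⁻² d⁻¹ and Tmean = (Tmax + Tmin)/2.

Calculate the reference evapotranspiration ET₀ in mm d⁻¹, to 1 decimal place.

Tmean = (33.9 + 24.7)/2 = 29.30 °C
0.408 Ra = 0.408 × 37.0 = 15.0960 mm/d equivalent
ET₀ = 0.0023 × 15.0960 × (29.30 + 17.8) × √9.2 = 0.0023 × 15.0960 × 47.10 × 3.0332 = 4.9603 mm/d

5.0 mm d⁻¹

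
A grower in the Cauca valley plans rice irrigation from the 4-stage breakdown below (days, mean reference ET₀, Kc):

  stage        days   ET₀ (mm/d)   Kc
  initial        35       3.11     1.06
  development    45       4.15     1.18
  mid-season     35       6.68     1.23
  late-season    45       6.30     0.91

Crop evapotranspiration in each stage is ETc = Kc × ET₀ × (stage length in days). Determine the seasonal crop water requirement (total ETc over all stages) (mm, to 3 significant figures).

881 mm

initial: 1.06 × 3.11 × 35 = 115.38 mm
development: 1.18 × 4.15 × 45 = 220.37 mm
mid-season: 1.23 × 6.68 × 35 = 287.57 mm
late-season: 0.91 × 6.30 × 45 = 257.99 mm
Seasonal total = 881.31 mm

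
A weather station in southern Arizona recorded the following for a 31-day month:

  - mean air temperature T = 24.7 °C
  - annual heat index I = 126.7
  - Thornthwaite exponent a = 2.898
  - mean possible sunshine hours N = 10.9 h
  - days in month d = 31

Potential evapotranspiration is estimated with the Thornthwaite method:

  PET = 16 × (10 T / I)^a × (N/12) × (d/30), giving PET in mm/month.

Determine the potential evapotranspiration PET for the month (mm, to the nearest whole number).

104 mm

10T/I = 10 × 24.7 / 126.7 = 1.9495
(10T/I)^a = 1.9495^2.898 = 6.9215
Uncorrected PET = 16 × 6.9215 = 110.744 mm
Correction = (N/12)(d/30) = (10.9/12)(31/30) = 0.9386
PET = 110.744 × 0.9386 = 103.944 mm/month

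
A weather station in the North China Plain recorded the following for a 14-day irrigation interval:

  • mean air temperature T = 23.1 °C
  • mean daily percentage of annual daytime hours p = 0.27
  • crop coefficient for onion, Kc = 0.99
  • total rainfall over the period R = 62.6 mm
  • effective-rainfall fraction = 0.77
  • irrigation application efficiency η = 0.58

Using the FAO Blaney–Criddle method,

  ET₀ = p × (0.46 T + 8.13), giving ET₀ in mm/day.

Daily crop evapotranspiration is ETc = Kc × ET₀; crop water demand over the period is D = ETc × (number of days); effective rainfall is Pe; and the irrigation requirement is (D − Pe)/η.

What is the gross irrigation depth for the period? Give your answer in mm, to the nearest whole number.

38 mm

ET₀ = 0.27 × (0.46 × 23.1 + 8.13) = 0.27 × 18.756 = 5.0641 mm/d
ETc = Kc × ET₀ = 0.99 × 5.0641 = 5.0135 mm/d
Crop demand D = ETc × 14 d = 5.0135 × 14 = 70.189 mm
Pe = 0.77 × 62.6 = 48.202 mm
D − Pe = 70.189 − 48.202 = 21.987 mm
Gross irrigation = 21.987 / 0.58 = 37.909 mm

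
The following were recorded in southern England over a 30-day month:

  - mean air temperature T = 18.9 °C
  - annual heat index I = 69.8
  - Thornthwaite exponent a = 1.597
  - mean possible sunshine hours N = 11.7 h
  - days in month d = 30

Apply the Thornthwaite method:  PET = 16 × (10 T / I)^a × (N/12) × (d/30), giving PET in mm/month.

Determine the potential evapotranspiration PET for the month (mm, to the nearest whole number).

10T/I = 10 × 18.9 / 69.8 = 2.7077
(10T/I)^a = 2.7077^1.597 = 4.9075
Uncorrected PET = 16 × 4.9075 = 78.520 mm
Correction = (N/12)(d/30) = (11.7/12)(30/30) = 0.9750
PET = 78.520 × 0.9750 = 76.557 mm/month

77 mm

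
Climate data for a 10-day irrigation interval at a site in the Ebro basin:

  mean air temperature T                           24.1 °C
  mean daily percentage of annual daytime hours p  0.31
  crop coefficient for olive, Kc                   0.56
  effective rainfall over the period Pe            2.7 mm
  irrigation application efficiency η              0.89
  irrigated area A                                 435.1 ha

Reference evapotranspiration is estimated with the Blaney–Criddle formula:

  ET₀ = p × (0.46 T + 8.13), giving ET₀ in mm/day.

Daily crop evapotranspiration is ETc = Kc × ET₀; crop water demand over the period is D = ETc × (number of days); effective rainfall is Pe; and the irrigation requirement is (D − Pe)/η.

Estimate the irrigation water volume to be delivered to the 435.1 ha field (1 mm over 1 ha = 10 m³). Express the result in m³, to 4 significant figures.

ET₀ = 0.31 × (0.46 × 24.1 + 8.13) = 0.31 × 19.216 = 5.9570 mm/d
ETc = Kc × ET₀ = 0.56 × 5.9570 = 3.3359 mm/d
Crop demand D = ETc × 10 d = 3.3359 × 10 = 33.359 mm
D − Pe = 33.359 − 2.7 = 30.659 mm
Gross irrigation = 30.659 / 0.89 = 34.448 mm
Volume = 34.448 mm × 435.1 ha × 10 = 149883.2 m³

149900 m³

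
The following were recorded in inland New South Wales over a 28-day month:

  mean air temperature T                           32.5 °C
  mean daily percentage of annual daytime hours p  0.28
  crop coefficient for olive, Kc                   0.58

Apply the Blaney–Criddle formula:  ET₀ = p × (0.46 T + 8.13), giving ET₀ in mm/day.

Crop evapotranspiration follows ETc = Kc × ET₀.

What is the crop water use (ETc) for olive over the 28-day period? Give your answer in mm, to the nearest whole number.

105 mm

ET₀ = 0.28 × (0.46 × 32.5 + 8.13) = 0.28 × 23.080 = 6.4624 mm/d
ETc = Kc × ET₀ = 0.58 × 6.4624 = 3.7482 mm/d
Over 28 days: 3.7482 × 28 = 104.950 mm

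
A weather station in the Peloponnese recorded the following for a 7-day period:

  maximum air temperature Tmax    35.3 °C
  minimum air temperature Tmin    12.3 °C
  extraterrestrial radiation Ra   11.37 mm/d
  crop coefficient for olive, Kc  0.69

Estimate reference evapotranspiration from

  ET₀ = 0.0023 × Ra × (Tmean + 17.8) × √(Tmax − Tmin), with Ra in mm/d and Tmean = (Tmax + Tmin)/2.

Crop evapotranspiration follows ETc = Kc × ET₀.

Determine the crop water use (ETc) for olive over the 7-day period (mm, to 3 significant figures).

25.2 mm

Tmean = (35.3 + 12.3)/2 = 23.80 °C
ET₀ = 0.0023 × 11.37 × (23.80 + 17.8) × √23.0 = 0.0023 × 11.37 × 41.60 × 4.7958 = 5.2173 mm/d
ETc = Kc × ET₀ = 0.69 × 5.2173 = 3.5999 mm/d
Over 7 days: 3.5999 × 7 = 25.199 mm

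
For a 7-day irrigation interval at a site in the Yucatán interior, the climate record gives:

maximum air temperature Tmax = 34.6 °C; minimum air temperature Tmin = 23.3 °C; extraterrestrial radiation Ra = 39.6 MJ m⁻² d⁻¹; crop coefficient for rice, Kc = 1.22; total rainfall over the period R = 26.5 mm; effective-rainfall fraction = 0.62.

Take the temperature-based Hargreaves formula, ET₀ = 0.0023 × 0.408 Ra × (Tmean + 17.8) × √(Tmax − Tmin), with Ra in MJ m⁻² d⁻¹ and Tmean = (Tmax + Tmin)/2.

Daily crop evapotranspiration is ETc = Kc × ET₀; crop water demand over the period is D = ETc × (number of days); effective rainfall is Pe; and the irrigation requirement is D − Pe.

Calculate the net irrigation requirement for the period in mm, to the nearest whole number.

Tmean = (34.6 + 23.3)/2 = 28.95 °C
0.408 Ra = 0.408 × 39.6 = 16.1568 mm/d equivalent
ET₀ = 0.0023 × 16.1568 × (28.95 + 17.8) × √11.3 = 0.0023 × 16.1568 × 46.75 × 3.3615 = 5.8398 mm/d
ETc = Kc × ET₀ = 1.22 × 5.8398 = 7.1246 mm/d
Crop demand D = ETc × 7 d = 7.1246 × 7 = 49.872 mm
Pe = 0.62 × 26.5 = 16.430 mm
D − Pe = 49.872 − 16.430 = 33.442 mm

33 mm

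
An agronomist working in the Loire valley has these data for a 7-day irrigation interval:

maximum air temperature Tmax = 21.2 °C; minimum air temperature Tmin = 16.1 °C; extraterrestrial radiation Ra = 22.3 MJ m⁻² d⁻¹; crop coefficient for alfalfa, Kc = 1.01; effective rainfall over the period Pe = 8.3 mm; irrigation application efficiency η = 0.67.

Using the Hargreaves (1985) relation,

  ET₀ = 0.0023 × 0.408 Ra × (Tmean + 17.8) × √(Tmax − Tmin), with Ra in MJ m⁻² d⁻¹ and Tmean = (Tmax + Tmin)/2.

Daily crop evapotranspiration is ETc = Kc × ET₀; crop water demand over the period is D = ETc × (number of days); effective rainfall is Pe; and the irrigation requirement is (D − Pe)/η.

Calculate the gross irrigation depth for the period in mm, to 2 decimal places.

5.79 mm

Tmean = (21.2 + 16.1)/2 = 18.65 °C
0.408 Ra = 0.408 × 22.3 = 9.0984 mm/d equivalent
ET₀ = 0.0023 × 9.0984 × (18.65 + 17.8) × √5.1 = 0.0023 × 9.0984 × 36.45 × 2.2583 = 1.7226 mm/d
ETc = Kc × ET₀ = 1.01 × 1.7226 = 1.7398 mm/d
Crop demand D = ETc × 7 d = 1.7398 × 7 = 12.179 mm
D − Pe = 12.179 − 8.3 = 3.879 mm
Gross irrigation = 3.879 / 0.67 = 5.790 mm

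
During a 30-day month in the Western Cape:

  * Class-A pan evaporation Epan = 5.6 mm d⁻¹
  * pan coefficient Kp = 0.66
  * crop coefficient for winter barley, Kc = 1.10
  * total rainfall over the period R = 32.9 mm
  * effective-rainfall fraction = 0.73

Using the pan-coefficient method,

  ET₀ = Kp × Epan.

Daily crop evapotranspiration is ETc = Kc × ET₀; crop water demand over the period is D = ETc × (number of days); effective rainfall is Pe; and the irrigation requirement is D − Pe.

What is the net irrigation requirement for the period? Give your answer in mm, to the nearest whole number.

98 mm

ET₀ = 0.66 × 5.6 = 3.6960 mm/d
ETc = Kc × ET₀ = 1.10 × 3.6960 = 4.0656 mm/d
Crop demand D = ETc × 30 d = 4.0656 × 30 = 121.968 mm
Pe = 0.73 × 32.9 = 24.017 mm
D − Pe = 121.968 − 24.017 = 97.951 mm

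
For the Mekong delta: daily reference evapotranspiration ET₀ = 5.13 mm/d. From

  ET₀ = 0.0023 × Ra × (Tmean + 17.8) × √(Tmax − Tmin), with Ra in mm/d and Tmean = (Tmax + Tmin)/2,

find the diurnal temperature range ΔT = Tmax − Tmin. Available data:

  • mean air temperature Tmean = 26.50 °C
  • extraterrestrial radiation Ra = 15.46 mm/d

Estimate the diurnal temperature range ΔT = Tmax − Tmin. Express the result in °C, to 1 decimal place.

√ΔT = ET₀ / [0.0023 × Ra × (Tmean+17.8)] = 5.13 / (0.0023 × 15.46 × 44.30) = 3.2567
ΔT = 3.2567² = 10.606 °C

10.6 °C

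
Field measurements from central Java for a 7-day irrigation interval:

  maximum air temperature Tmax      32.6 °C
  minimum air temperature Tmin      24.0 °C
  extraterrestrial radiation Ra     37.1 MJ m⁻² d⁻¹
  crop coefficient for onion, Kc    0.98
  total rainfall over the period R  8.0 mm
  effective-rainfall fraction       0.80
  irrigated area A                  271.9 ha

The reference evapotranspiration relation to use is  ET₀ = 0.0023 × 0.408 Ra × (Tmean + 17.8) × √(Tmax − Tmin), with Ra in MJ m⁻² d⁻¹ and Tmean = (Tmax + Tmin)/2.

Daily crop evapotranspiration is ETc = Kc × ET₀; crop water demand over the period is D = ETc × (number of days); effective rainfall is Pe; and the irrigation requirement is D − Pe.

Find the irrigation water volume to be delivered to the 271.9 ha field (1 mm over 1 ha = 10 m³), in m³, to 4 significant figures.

Tmean = (32.6 + 24.0)/2 = 28.30 °C
0.408 Ra = 0.408 × 37.1 = 15.1368 mm/d equivalent
ET₀ = 0.0023 × 15.1368 × (28.30 + 17.8) × √8.6 = 0.0023 × 15.1368 × 46.10 × 2.9326 = 4.7067 mm/d
ETc = Kc × ET₀ = 0.98 × 4.7067 = 4.6126 mm/d
Crop demand D = ETc × 7 d = 4.6126 × 7 = 32.288 mm
Pe = 0.80 × 8.0 = 6.400 mm
D − Pe = 32.288 − 6.400 = 25.888 mm
Volume = 25.888 mm × 271.9 ha × 10 = 70389.5 m³

70390 m³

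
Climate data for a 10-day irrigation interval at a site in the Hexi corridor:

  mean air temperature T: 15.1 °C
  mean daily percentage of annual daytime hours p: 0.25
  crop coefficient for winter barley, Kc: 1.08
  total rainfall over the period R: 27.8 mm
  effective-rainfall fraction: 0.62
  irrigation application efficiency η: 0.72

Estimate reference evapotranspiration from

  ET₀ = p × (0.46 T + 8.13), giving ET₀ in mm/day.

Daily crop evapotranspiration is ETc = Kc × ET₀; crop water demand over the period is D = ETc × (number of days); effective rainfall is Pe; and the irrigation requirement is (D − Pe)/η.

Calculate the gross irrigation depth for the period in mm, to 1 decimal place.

32.6 mm

ET₀ = 0.25 × (0.46 × 15.1 + 8.13) = 0.25 × 15.076 = 3.7690 mm/d
ETc = Kc × ET₀ = 1.08 × 3.7690 = 4.0705 mm/d
Crop demand D = ETc × 10 d = 4.0705 × 10 = 40.705 mm
Pe = 0.62 × 27.8 = 17.236 mm
D − Pe = 40.705 − 17.236 = 23.469 mm
Gross irrigation = 23.469 / 0.72 = 32.596 mm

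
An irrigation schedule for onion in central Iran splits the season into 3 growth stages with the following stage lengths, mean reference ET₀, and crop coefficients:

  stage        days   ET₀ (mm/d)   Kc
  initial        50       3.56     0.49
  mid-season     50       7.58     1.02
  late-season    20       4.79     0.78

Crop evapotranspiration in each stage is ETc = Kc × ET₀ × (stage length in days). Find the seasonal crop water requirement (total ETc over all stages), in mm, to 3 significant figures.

549 mm

initial: 0.49 × 3.56 × 50 = 87.22 mm
mid-season: 1.02 × 7.58 × 50 = 386.58 mm
late-season: 0.78 × 4.79 × 20 = 74.72 mm
Seasonal total = 548.52 mm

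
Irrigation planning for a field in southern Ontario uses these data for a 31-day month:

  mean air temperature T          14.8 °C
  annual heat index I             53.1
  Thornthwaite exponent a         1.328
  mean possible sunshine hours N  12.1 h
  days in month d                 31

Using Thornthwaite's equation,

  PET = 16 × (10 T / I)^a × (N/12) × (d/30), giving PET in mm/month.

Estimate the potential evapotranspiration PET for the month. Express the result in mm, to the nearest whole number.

65 mm

10T/I = 10 × 14.8 / 53.1 = 2.7872
(10T/I)^a = 2.7872^1.328 = 3.9011
Uncorrected PET = 16 × 3.9011 = 62.418 mm
Correction = (N/12)(d/30) = (12.1/12)(31/30) = 1.0419
PET = 62.418 × 1.0419 = 65.033 mm/month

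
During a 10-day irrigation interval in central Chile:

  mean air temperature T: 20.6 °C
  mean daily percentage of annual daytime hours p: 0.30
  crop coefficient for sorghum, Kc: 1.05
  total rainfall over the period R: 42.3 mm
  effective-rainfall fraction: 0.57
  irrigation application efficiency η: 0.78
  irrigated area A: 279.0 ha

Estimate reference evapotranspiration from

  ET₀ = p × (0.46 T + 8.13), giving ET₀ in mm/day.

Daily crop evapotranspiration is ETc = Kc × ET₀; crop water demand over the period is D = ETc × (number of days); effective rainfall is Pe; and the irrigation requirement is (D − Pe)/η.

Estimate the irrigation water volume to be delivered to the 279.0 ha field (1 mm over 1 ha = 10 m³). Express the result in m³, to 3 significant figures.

ET₀ = 0.30 × (0.46 × 20.6 + 8.13) = 0.30 × 17.606 = 5.2818 mm/d
ETc = Kc × ET₀ = 1.05 × 5.2818 = 5.5459 mm/d
Crop demand D = ETc × 10 d = 5.5459 × 10 = 55.459 mm
Pe = 0.57 × 42.3 = 24.111 mm
D − Pe = 55.459 − 24.111 = 31.348 mm
Gross irrigation = 31.348 / 0.78 = 40.190 mm
Volume = 40.190 mm × 279.0 ha × 10 = 112130.1 m³

112000 m³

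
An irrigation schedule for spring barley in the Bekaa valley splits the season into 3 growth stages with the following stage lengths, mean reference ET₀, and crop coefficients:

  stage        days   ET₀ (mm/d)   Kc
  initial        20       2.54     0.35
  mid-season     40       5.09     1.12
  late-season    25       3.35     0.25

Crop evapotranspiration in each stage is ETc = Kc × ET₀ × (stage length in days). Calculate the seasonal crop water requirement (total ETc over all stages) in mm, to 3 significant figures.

initial: 0.35 × 2.54 × 20 = 17.78 mm
mid-season: 1.12 × 5.09 × 40 = 228.03 mm
late-season: 0.25 × 3.35 × 25 = 20.94 mm
Seasonal total = 266.75 mm

267 mm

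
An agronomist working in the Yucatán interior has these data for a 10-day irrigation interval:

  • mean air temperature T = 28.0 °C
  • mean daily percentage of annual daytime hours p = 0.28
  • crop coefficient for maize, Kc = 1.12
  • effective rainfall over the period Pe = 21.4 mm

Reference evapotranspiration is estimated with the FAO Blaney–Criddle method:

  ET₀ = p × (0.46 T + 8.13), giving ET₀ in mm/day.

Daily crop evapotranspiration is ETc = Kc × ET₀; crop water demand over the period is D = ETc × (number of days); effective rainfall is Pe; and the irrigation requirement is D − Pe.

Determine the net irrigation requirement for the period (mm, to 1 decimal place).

ET₀ = 0.28 × (0.46 × 28.0 + 8.13) = 0.28 × 21.010 = 5.8828 mm/d
ETc = Kc × ET₀ = 1.12 × 5.8828 = 6.5887 mm/d
Crop demand D = ETc × 10 d = 6.5887 × 10 = 65.887 mm
D − Pe = 65.887 − 21.4 = 44.487 mm

44.5 mm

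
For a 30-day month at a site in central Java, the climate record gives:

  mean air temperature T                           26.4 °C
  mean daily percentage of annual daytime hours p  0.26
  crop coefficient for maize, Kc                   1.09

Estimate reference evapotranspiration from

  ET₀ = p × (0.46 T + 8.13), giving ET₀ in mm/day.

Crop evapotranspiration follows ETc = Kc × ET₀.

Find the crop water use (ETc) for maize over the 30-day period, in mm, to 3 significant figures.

172 mm

ET₀ = 0.26 × (0.46 × 26.4 + 8.13) = 0.26 × 20.274 = 5.2712 mm/d
ETc = Kc × ET₀ = 1.09 × 5.2712 = 5.7456 mm/d
Over 30 days: 5.7456 × 30 = 172.368 mm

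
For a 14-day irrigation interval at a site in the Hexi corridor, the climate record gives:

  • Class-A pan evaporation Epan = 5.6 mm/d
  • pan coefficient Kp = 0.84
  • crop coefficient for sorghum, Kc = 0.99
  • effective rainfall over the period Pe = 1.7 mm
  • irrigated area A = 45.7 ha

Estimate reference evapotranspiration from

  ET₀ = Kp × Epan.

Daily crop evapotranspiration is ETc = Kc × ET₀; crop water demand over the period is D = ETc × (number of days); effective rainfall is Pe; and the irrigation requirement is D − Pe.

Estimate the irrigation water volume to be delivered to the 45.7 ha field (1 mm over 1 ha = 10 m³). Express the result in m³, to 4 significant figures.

29020 m³

ET₀ = 0.84 × 5.6 = 4.7040 mm/d
ETc = Kc × ET₀ = 0.99 × 4.7040 = 4.6570 mm/d
Crop demand D = ETc × 14 d = 4.6570 × 14 = 65.198 mm
D − Pe = 65.198 − 1.7 = 63.498 mm
Volume = 63.498 mm × 45.7 ha × 10 = 29018.6 m³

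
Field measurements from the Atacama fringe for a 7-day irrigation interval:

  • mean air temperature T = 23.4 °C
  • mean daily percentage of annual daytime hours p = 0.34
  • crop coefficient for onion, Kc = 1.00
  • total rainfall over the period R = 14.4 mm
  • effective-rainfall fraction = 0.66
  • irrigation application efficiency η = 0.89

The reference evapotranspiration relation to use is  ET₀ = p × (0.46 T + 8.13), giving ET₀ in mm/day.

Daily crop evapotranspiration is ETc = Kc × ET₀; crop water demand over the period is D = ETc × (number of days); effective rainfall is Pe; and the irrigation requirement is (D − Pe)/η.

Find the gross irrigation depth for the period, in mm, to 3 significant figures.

39.8 mm

ET₀ = 0.34 × (0.46 × 23.4 + 8.13) = 0.34 × 18.894 = 6.4240 mm/d
ETc = Kc × ET₀ = 1.00 × 6.4240 = 6.4240 mm/d
Crop demand D = ETc × 7 d = 6.4240 × 7 = 44.968 mm
Pe = 0.66 × 14.4 = 9.504 mm
D − Pe = 44.968 − 9.504 = 35.464 mm
Gross irrigation = 35.464 / 0.89 = 39.847 mm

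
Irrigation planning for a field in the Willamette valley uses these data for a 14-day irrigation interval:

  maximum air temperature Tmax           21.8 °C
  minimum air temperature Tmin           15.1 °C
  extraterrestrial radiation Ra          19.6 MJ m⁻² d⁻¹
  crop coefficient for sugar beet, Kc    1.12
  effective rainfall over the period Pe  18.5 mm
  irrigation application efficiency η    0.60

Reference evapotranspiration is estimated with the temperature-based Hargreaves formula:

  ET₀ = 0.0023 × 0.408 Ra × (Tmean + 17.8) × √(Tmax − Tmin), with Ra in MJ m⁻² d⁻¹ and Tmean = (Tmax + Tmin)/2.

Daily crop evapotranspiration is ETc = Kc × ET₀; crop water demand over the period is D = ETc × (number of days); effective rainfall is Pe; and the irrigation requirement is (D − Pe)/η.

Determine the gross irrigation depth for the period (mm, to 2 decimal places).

Tmean = (21.8 + 15.1)/2 = 18.45 °C
0.408 Ra = 0.408 × 19.6 = 7.9968 mm/d equivalent
ET₀ = 0.0023 × 7.9968 × (18.45 + 17.8) × √6.7 = 0.0023 × 7.9968 × 36.25 × 2.5884 = 1.7258 mm/d
ETc = Kc × ET₀ = 1.12 × 1.7258 = 1.9329 mm/d
Crop demand D = ETc × 14 d = 1.9329 × 14 = 27.061 mm
D − Pe = 27.061 − 18.5 = 8.561 mm
Gross irrigation = 8.561 / 0.60 = 14.268 mm

14.27 mm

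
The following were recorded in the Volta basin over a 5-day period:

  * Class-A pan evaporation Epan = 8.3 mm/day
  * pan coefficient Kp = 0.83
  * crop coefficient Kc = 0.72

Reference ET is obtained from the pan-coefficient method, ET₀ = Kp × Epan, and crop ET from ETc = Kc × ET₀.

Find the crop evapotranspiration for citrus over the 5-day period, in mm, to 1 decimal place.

ET₀ = 0.83 × 8.3 = 6.8890 mm/d
ETc = Kc × ET₀ = 0.72 × 6.8890 = 4.9601 mm/d
Over 5 days: 4.9601 × 5 = 24.801 mm

24.8 mm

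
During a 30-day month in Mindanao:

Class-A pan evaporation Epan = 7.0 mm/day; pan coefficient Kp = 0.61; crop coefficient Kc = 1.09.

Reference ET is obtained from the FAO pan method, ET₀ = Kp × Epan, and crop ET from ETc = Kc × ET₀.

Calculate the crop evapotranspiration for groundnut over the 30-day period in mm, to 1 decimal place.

ET₀ = 0.61 × 7.0 = 4.2700 mm/d
ETc = Kc × ET₀ = 1.09 × 4.2700 = 4.6543 mm/d
Over 30 days: 4.6543 × 30 = 139.629 mm

139.6 mm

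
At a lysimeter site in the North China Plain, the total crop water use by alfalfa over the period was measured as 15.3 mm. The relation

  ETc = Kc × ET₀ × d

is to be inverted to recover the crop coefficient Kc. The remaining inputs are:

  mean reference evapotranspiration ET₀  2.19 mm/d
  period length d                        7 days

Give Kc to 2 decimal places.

ETc = Kc × ET₀ × d  ⇒  Kc = ETc / (ET₀ × d)
Kc = 15.3 / (2.19 × 7) = 15.3 / 15.33 = 0.9980

1.00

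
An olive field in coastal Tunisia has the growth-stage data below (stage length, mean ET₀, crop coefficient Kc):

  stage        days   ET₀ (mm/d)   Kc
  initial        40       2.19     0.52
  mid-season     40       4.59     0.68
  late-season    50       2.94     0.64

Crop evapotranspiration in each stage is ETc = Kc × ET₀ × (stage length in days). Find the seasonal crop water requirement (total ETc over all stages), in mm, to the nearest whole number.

initial: 0.52 × 2.19 × 40 = 45.55 mm
mid-season: 0.68 × 4.59 × 40 = 124.85 mm
late-season: 0.64 × 2.94 × 50 = 94.08 mm
Seasonal total = 264.48 mm

264 mm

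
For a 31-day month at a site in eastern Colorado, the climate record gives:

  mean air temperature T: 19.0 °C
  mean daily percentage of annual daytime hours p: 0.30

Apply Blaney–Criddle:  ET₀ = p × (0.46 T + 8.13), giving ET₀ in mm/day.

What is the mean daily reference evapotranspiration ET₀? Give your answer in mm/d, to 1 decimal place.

5.1 mm/d

ET₀ = 0.30 × (0.46 × 19.0 + 8.13) = 0.30 × 16.870 = 5.0610 mm/d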